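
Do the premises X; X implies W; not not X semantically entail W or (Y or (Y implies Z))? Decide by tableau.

Yes

Initial set: {T X; T (X implies W); T not not X; F (W or (Y or (Y implies Z)))}.
T not not X: drop double negation, giving T X.
F (W or (Y or (Y implies Z))): α-rule — add F W, F (Y or (Y implies Z)).
F (Y or (Y implies Z)): α-rule — add F Y, F (Y implies Z).
F (Y implies Z): α-rule — add T Y, F Z.
× closes — contains both Y and not Y.
All 1 branch closes.
Every branch closed, so the premises entail the conclusion.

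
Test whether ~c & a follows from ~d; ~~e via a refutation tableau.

No

Initial set: {~d; ~~e; ~(~c & a)}.
~~e: drop double negation, giving e.
~(~c & a): β-rule — branch into ~~c  //  ~a.
  branch 1 (add ~~c):
    ○ open, literals {c=true, d=false, e=true}.
  branch 2 (add ~a):
    ○ open, literals {a=false, d=false, e=true}.
0 branches closed, 2 open.
An open branch gives a countermodel: c=true, d=false, e=true (unmentioned atoms arbitrary); the premises hold there but the conclusion fails.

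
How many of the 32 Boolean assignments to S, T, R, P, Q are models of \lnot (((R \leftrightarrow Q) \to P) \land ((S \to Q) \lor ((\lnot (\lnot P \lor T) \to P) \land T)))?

11

Initial set: {\lnot (((R \leftrightarrow Q) \to P) \land ((S \to Q) \lor ((\lnot (\lnot P \lor T) \to P) \land T)))}.
\lnot (((R \leftrightarrow Q) \to P) \land ((S \to Q) \lor ((\lnot (\lnot P \lor T) \to P) \land T))): β-rule — branch into \lnot ((R \leftrightarrow Q) \to P)  //  \lnot ((S \to Q) \lor ((\lnot (\lnot P \lor T) \to P) \land T)).
  branch 1 (add \lnot ((R \leftrightarrow Q) \to P)):
    \lnot ((R \leftrightarrow Q) \to P): α-rule — add (R \leftrightarrow Q), \lnot P.
    (R \leftrightarrow Q): β-rule — branch into R, Q  //  \lnot R, \lnot Q.
      branch 1.1 (add R, Q):
        ○ open, literals {P=F, Q=T, R=T}.
      branch 1.2 (add \lnot R, \lnot Q):
        ○ open, literals {P=F, Q=F, R=F}.
  branch 2 (add \lnot ((S \to Q) \lor ((\lnot (\lnot P \lor T) \to P) \land T))):
    \lnot ((S \to Q) \lor ((\lnot (\lnot P \lor T) \to P) \land T)): α-rule — add \lnot (S \to Q), \lnot ((\lnot (\lnot P \lor T) \to P) \land T).
    \lnot (S \to Q): α-rule — add S, \lnot Q.
    \lnot ((\lnot (\lnot P \lor T) \to P) \land T): β-rule — branch into \lnot (\lnot (\lnot P \lor T) \to P)  //  \lnot T.
      branch 2.1 (add \lnot (\lnot (\lnot P \lor T) \to P)):
        \lnot (\lnot (\lnot P \lor T) \to P): α-rule — add \lnot (\lnot P \lor T), \lnot P.
        \lnot (\lnot P \lor T): α-rule — add \lnot \lnot P, \lnot T.
        × closes — contains both P and \lnot P.
      branch 2.2 (add \lnot T):
        ○ open, literals {Q=F, S=T, T=F}.
1 branch closed, 3 open.
Each open branch fixes some atoms; the unmentioned ones are free. Counting distinct full assignments: branch {P=F, Q=T, R=T} (S, T) contributes 4 new; branch {P=F, Q=F, R=F} (S, T) contributes 4 new; branch {Q=F, S=T, T=F} (R, P) contributes 3 new. Total: 11.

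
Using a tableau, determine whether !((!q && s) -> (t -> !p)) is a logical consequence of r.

No

Initial set: {r; !!((!q && s) -> (t -> !p))}.
!!((!q && s) -> (t -> !p)): β-rule — branch into !(!q && s)  //  (t -> !p).
  branch 1 (add !(!q && s)):
    !(!q && s): β-rule — branch into !!q  //  !s.
      branch 1.1 (add !!q):
        ○ open, literals {q=true, r=true}.
      branch 1.2 (add !s):
        ○ open, literals {r=true, s=false}.
  branch 2 (add (t -> !p)):
    (t -> !p): β-rule — branch into !t  //  !p.
      branch 2.1 (add !t):
        ○ open, literals {r=true, t=false}.
      branch 2.2 (add !p):
        ○ open, literals {p=false, r=true}.
0 branches closed, 4 open.
An open branch gives a countermodel: q=true, r=true (unmentioned atoms arbitrary); the premises hold there but the conclusion fails.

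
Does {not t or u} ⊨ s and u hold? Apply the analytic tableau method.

No

Initial set: {(not t or u); not (s and u)}.
(not t or u): β-rule — branch into not t  //  u.
  branch 1 (add not t):
    not (s and u): β-rule — branch into not s  //  not u.
      branch 1.1 (add not s):
        ○ open, literals {s=0, t=0}.
      branch 1.2 (add not u):
        ○ open, literals {t=0, u=0}.
  branch 2 (add u):
    not (s and u): β-rule — branch into not s  //  not u.
      branch 2.1 (add not s):
        ○ open, literals {s=0, u=1}.
      branch 2.2 (add not u):
        × closes — contains both u and not u.
1 branch closed, 3 open.
An open branch gives a countermodel: s=0, t=0 (unmentioned atoms arbitrary); the premises hold there but the conclusion fails.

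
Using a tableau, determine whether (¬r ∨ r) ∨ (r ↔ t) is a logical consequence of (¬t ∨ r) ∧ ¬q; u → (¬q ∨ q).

Yes

Initial set: {((¬t ∨ r) ∧ ¬q); (u → (¬q ∨ q)); ¬((¬r ∨ r) ∨ (r ↔ t))}.
((¬t ∨ r) ∧ ¬q): α-rule — add (¬t ∨ r), ¬q.
¬((¬r ∨ r) ∨ (r ↔ t)): α-rule — add ¬(¬r ∨ r), ¬(r ↔ t).
¬(¬r ∨ r): α-rule — add ¬¬r, ¬r.
× closes — contains both r and ¬r.
All 1 branch closes.
Every branch closed, so the premises entail the conclusion.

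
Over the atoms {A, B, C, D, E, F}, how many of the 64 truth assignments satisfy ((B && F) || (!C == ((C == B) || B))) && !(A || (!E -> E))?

Initial set: {(((B && F) || (!C == ((C == B) || B))) && !(A || (!E -> E)))}.
(((B && F) || (!C == ((C == B) || B))) && !(A || (!E -> E))): α-rule — add ((B && F) || (!C == ((C == B) || B))), !(A || (!E -> E)).
!(A || (!E -> E)): α-rule — add !A, !(!E -> E).
!(!E -> E): α-rule — add !E, !E.
((B && F) || (!C == ((C == B) || B))): β-rule — branch into (B && F)  //  (!C == ((C == B) || B)).
  branch 1 (add (B && F)):
    (B && F): α-rule — add B, F.
    ○ open, literals {A=F, B=T, E=F, F=T}.
  branch 2 (add (!C == ((C == B) || B))):
    (!C == ((C == B) || B)): β-rule — branch into !C, ((C == B) || B)  //  !!C, !((C == B) || B).
      branch 2.1 (add !C, ((C == B) || B)):
        ((C == B) || B): β-rule — branch into (C == B)  //  B.
          branch 2.1.1 (add (C == B)):
            (C == B): β-rule — branch into C, B  //  !C, !B.
              branch 2.1.1.1 (add C, B):
                × closes — contains both C and !C.
              branch 2.1.1.2 (add !C, !B):
                ○ open, literals {A=F, B=F, C=F, E=F}.
          branch 2.1.2 (add B):
            ○ open, literals {A=F, B=T, C=F, E=F}.
      branch 2.2 (add !!C, !((C == B) || B)):
        !((C == B) || B): α-rule — add !(C == B), !B.
        !(C == B): β-rule — branch into C, !B  //  !C, B.
          branch 2.2.1 (add C, !B):
            ○ open, literals {A=F, B=F, C=T, E=F}.
          branch 2.2.2 (add !C, B):
            × closes — contains both C and !C.
2 branches closed, 4 open.
Each open branch fixes some atoms; the unmentioned ones are free. Counting distinct full assignments: branch {A=F, B=T, E=F, F=T} (C, D) contributes 4 new; branch {A=F, B=F, C=F, E=F} (D, F) contributes 4 new; branch {A=F, B=T, C=F, E=F} (D, F) contributes 2 new; branch {A=F, B=F, C=T, E=F} (D, F) contributes 4 new. Total: 14.

14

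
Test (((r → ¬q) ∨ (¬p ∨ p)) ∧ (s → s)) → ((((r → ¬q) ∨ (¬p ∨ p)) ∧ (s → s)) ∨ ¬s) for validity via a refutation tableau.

Valid

Assume the negation and expand:
Initial set: {¬((((r → ¬q) ∨ (¬p ∨ p)) ∧ (s → s)) → ((((r → ¬q) ∨ (¬p ∨ p)) ∧ (s → s)) ∨ ¬s))}.
¬((((r → ¬q) ∨ (¬p ∨ p)) ∧ (s → s)) → ((((r → ¬q) ∨ (¬p ∨ p)) ∧ (s → s)) ∨ ¬s)): α-rule — add (((r → ¬q) ∨ (¬p ∨ p)) ∧ (s → s)), ¬((((r → ¬q) ∨ (¬p ∨ p)) ∧ (s → s)) ∨ ¬s).
(((r → ¬q) ∨ (¬p ∨ p)) ∧ (s → s)): α-rule — add ((r → ¬q) ∨ (¬p ∨ p)), (s → s).
¬((((r → ¬q) ∨ (¬p ∨ p)) ∧ (s → s)) ∨ ¬s): α-rule — add ¬(((r → ¬q) ∨ (¬p ∨ p)) ∧ (s → s)), ¬¬s.
((r → ¬q) ∨ (¬p ∨ p)): β-rule — branch into (r → ¬q)  //  (¬p ∨ p).
  branch 1 (add (r → ¬q)):
    (s → s): β-rule — branch into ¬s  //  s.
      branch 1.1 (add ¬s):
        × closes — contains both s and ¬s.
      branch 1.2 (add s):
        ¬(((r → ¬q) ∨ (¬p ∨ p)) ∧ (s → s)): β-rule — branch into ¬((r → ¬q) ∨ (¬p ∨ p))  //  ¬(s → s).
          branch 1.2.1 (add ¬((r → ¬q) ∨ (¬p ∨ p))):
            ¬((r → ¬q) ∨ (¬p ∨ p)): α-rule — add ¬(r → ¬q), ¬(¬p ∨ p).
            ¬(r → ¬q): α-rule — add r, ¬¬q.
            ¬(¬p ∨ p): α-rule — add ¬¬p, ¬p.
            × closes — contains both p and ¬p.
          branch 1.2.2 (add ¬(s → s)):
            ¬(s → s): α-rule — add s, ¬s.
            × closes — contains both s and ¬s.
  branch 2 (add (¬p ∨ p)):
    (s → s): β-rule — branch into ¬s  //  s.
      branch 2.1 (add ¬s):
        × closes — contains both s and ¬s.
      branch 2.2 (add s):
        ¬(((r → ¬q) ∨ (¬p ∨ p)) ∧ (s → s)): β-rule — branch into ¬((r → ¬q) ∨ (¬p ∨ p))  //  ¬(s → s).
          branch 2.2.1 (add ¬((r → ¬q) ∨ (¬p ∨ p))):
            ¬((r → ¬q) ∨ (¬p ∨ p)): α-rule — add ¬(r → ¬q), ¬(¬p ∨ p).
            ¬(r → ¬q): α-rule — add r, ¬¬q.
            ¬(¬p ∨ p): α-rule — add ¬¬p, ¬p.
            × closes — contains both p and ¬p.
          branch 2.2.2 (add ¬(s → s)):
            ¬(s → s): α-rule — add s, ¬s.
            × closes — contains both s and ¬s.
All 6 branches close.
Every branch closed, so the negation is unsatisfiable and the formula is valid.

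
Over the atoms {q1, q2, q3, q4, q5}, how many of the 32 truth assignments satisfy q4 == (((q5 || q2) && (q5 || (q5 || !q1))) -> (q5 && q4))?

Initial set: {(q4 == (((q5 || q2) && (q5 || (q5 || !q1))) -> (q5 && q4)))}.
(q4 == (((q5 || q2) && (q5 || (q5 || !q1))) -> (q5 && q4))): β-rule — branch into q4, (((q5 || q2) && (q5 || (q5 || !q1))) -> (q5 && q4))  //  !q4, !(((q5 || q2) && (q5 || (q5 || !q1))) -> (q5 && q4)).
  branch 1 (add q4, (((q5 || q2) && (q5 || (q5 || !q1))) -> (q5 && q4))):
    (((q5 || q2) && (q5 || (q5 || !q1))) -> (q5 && q4)): β-rule — branch into !((q5 || q2) && (q5 || (q5 || !q1)))  //  (q5 && q4).
      branch 1.1 (add !((q5 || q2) && (q5 || (q5 || !q1)))):
        !((q5 || q2) && (q5 || (q5 || !q1))): β-rule — branch into !(q5 || q2)  //  !(q5 || (q5 || !q1)).
          branch 1.1.1 (add !(q5 || q2)):
            !(q5 || q2): α-rule — add !q5, !q2.
            ○ open, literals {q2=0, q4=1, q5=0}.
          branch 1.1.2 (add !(q5 || (q5 || !q1))):
            !(q5 || (q5 || !q1)): α-rule — add !q5, !(q5 || !q1).
            !(q5 || !q1): α-rule — add !q5, !!q1.
            ○ open, literals {q1=1, q4=1, q5=0}.
      branch 1.2 (add (q5 && q4)):
        (q5 && q4): α-rule — add q5, q4.
        ○ open, literals {q4=1, q5=1}.
  branch 2 (add !q4, !(((q5 || q2) && (q5 || (q5 || !q1))) -> (q5 && q4))):
    !(((q5 || q2) && (q5 || (q5 || !q1))) -> (q5 && q4)): α-rule — add ((q5 || q2) && (q5 || (q5 || !q1))), !(q5 && q4).
    ((q5 || q2) && (q5 || (q5 || !q1))): α-rule — add (q5 || q2), (q5 || (q5 || !q1)).
    !(q5 && q4): β-rule — branch into !q5  //  !q4.
      branch 2.1 (add !q5):
        (q5 || q2): β-rule — branch into q5  //  q2.
          branch 2.1.1 (add q5):
            × closes — contains both q5 and !q5.
          branch 2.1.2 (add q2):
            (q5 || (q5 || !q1)): β-rule — branch into q5  //  (q5 || !q1).
              branch 2.1.2.1 (add q5):
                × closes — contains both q5 and !q5.
              branch 2.1.2.2 (add (q5 || !q1)):
                (q5 || !q1): β-rule — branch into q5  //  !q1.
                  branch 2.1.2.2.1 (add q5):
                    × closes — contains both q5 and !q5.
                  branch 2.1.2.2.2 (add !q1):
                    ○ open, literals {q1=0, q2=1, q4=0, q5=0}.
      branch 2.2 (add !q4):
        (q5 || q2): β-rule — branch into q5  //  q2.
          branch 2.2.1 (add q5):
            (q5 || (q5 || !q1)): β-rule — branch into q5  //  (q5 || !q1).
              branch 2.2.1.1 (add q5):
                ○ open, literals {q4=0, q5=1}.
              branch 2.2.1.2 (add (q5 || !q1)):
                (q5 || !q1): β-rule — branch into q5  //  !q1.
                  branch 2.2.1.2.1 (add q5):
                    ○ open, literals {q4=0, q5=1}.
                  branch 2.2.1.2.2 (add !q1):
                    ○ open, literals {q1=0, q4=0, q5=1}.
          branch 2.2.2 (add q2):
            (q5 || (q5 || !q1)): β-rule — branch into q5  //  (q5 || !q1).
              branch 2.2.2.1 (add q5):
                ○ open, literals {q2=1, q4=0, q5=1}.
              branch 2.2.2.2 (add (q5 || !q1)):
                (q5 || !q1): β-rule — branch into q5  //  !q1.
                  branch 2.2.2.2.1 (add q5):
                    ○ open, literals {q2=1, q4=0, q5=1}.
                  branch 2.2.2.2.2 (add !q1):
                    ○ open, literals {q1=0, q2=1, q4=0}.
3 branches closed, 10 open.
Each open branch fixes some atoms; the unmentioned ones are free. Counting distinct full assignments: branch {q2=0, q4=1, q5=0} (q1, q3) contributes 4 new; branch {q1=1, q4=1, q5=0} (q2, q3) contributes 2 new; branch {q4=1, q5=1} (q1, q2, q3) contributes 8 new; branch {q1=0, q2=1, q4=0, q5=0} (q3) contributes 2 new; branch {q4=0, q5=1} (q1, q2, q3) contributes 8 new; branch {q4=0, q5=1} (q1, q2, q3) contributes 0 new; branch {q1=0, q4=0, q5=1} (q2, q3) contributes 0 new; branch {q2=1, q4=0, q5=1} (q1, q3) contributes 0 new; branch {q2=1, q4=0, q5=1} (q1, q3) contributes 0 new; branch {q1=0, q2=1, q4=0} (q3, q5) contributes 0 new. Total: 24.

24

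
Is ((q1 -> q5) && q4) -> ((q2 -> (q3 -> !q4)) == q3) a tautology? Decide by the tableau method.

Not valid

Assume the negation and expand:
Initial set: {F (((q1 -> q5) && q4) -> ((q2 -> (q3 -> !q4)) == q3))}.
F (((q1 -> q5) && q4) -> ((q2 -> (q3 -> !q4)) == q3)): α-rule — add T ((q1 -> q5) && q4), F ((q2 -> (q3 -> !q4)) == q3).
T ((q1 -> q5) && q4): α-rule — add T (q1 -> q5), T q4.
F ((q2 -> (q3 -> !q4)) == q3): β-rule — branch into T (q2 -> (q3 -> !q4)), F q3  //  F (q2 -> (q3 -> !q4)), T q3.
  branch 1 (add T (q2 -> (q3 -> !q4)), F q3):
    T (q1 -> q5): β-rule — branch into F q1  //  T q5.
      branch 1.1 (add F q1):
        T (q2 -> (q3 -> !q4)): β-rule — branch into F q2  //  T (q3 -> !q4).
          branch 1.1.1 (add F q2):
            ○ open, literals {q1=F, q2=F, q3=F, q4=T}.
          branch 1.1.2 (add T (q3 -> !q4)):
            T (q3 -> !q4): β-rule — branch into F q3  //  T !q4.
              branch 1.1.2.1 (add F q3):
                ○ open, literals {q1=F, q3=F, q4=T}.
              branch 1.1.2.2 (add T !q4):
                × closes — contains both q4 and !q4.
      branch 1.2 (add T q5):
        T (q2 -> (q3 -> !q4)): β-rule — branch into F q2  //  T (q3 -> !q4).
          branch 1.2.1 (add F q2):
            ○ open, literals {q2=F, q3=F, q4=T, q5=T}.
          branch 1.2.2 (add T (q3 -> !q4)):
            T (q3 -> !q4): β-rule — branch into F q3  //  T !q4.
              branch 1.2.2.1 (add F q3):
                ○ open, literals {q3=F, q4=T, q5=T}.
              branch 1.2.2.2 (add T !q4):
                × closes — contains both q4 and !q4.
  branch 2 (add F (q2 -> (q3 -> !q4)), T q3):
    F (q2 -> (q3 -> !q4)): α-rule — add T q2, F (q3 -> !q4).
    F (q3 -> !q4): α-rule — add T q3, F !q4.
    T (q1 -> q5): β-rule — branch into F q1  //  T q5.
      branch 2.1 (add F q1):
        ○ open, literals {q1=F, q2=T, q3=T, q4=T}.
      branch 2.2 (add T q5):
        ○ open, literals {q2=T, q3=T, q4=T, q5=T}.
2 branches closed, 6 open.
An open branch gives a countermodel: q1=F, q2=F, q3=F, q4=T (unmentioned atoms arbitrary); under it the original formula is false.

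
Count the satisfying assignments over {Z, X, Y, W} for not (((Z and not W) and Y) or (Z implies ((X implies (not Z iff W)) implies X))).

Initial set: {not (((Z and not W) and Y) or (Z implies ((X implies (not Z iff W)) implies X)))}.
not (((Z and not W) and Y) or (Z implies ((X implies (not Z iff W)) implies X))): α-rule — add not ((Z and not W) and Y), not (Z implies ((X implies (not Z iff W)) implies X)).
not (Z implies ((X implies (not Z iff W)) implies X)): α-rule — add Z, not ((X implies (not Z iff W)) implies X).
not ((X implies (not Z iff W)) implies X): α-rule — add (X implies (not Z iff W)), not X.
not ((Z and not W) and Y): β-rule — branch into not (Z and not W)  //  not Y.
  branch 1 (add not (Z and not W)):
    (X implies (not Z iff W)): β-rule — branch into not X  //  (not Z iff W).
      branch 1.1 (add not X):
        not (Z and not W): β-rule — branch into not Z  //  not not W.
          branch 1.1.1 (add not Z):
            × closes — contains both Z and not Z.
          branch 1.1.2 (add not not W):
            ○ open, literals {W=T, X=F, Z=T}.
      branch 1.2 (add (not Z iff W)):
        not (Z and not W): β-rule — branch into not Z  //  not not W.
          branch 1.2.1 (add not Z):
            × closes — contains both Z and not Z.
          branch 1.2.2 (add not not W):
            (not Z iff W): β-rule — branch into not Z, W  //  not not Z, not W.
              branch 1.2.2.1 (add not Z, W):
                × closes — contains both Z and not Z.
              branch 1.2.2.2 (add not not Z, not W):
                × closes — contains both W and not W.
  branch 2 (add not Y):
    (X implies (not Z iff W)): β-rule — branch into not X  //  (not Z iff W).
      branch 2.1 (add not X):
        ○ open, literals {X=F, Y=F, Z=T}.
      branch 2.2 (add (not Z iff W)):
        (not Z iff W): β-rule — branch into not Z, W  //  not not Z, not W.
          branch 2.2.1 (add not Z, W):
            × closes — contains both Z and not Z.
          branch 2.2.2 (add not not Z, not W):
            ○ open, literals {W=F, X=F, Y=F, Z=T}.
5 branches closed, 3 open.
Each open branch fixes some atoms; the unmentioned ones are free. Counting distinct full assignments: branch {W=T, X=F, Z=T} (Y) contributes 2 new; branch {X=F, Y=F, Z=T} (W) contributes 1 new; branch {W=F, X=F, Y=F, Z=T} (none free) contributes 0 new. Total: 3.

3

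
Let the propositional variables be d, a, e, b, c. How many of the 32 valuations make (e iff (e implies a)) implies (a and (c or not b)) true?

Initial set: {((e iff (e implies a)) implies (a and (c or not b)))}.
((e iff (e implies a)) implies (a and (c or not b))): β-rule — branch into not (e iff (e implies a))  //  (a and (c or not b)).
  branch 1 (add not (e iff (e implies a))):
    not (e iff (e implies a)): β-rule — branch into e, not (e implies a)  //  not e, (e implies a).
      branch 1.1 (add e, not (e implies a)):
        not (e implies a): α-rule — add e, not a.
        ○ open, literals {a=0, e=1}.
      branch 1.2 (add not e, (e implies a)):
        (e implies a): β-rule — branch into not e  //  a.
          branch 1.2.1 (add not e):
            ○ open, literals {e=0}.
          branch 1.2.2 (add a):
            ○ open, literals {a=1, e=0}.
  branch 2 (add (a and (c or not b))):
    (a and (c or not b)): α-rule — add a, (c or not b).
    (c or not b): β-rule — branch into c  //  not b.
      branch 2.1 (add c):
        ○ open, literals {a=1, c=1}.
      branch 2.2 (add not b):
        ○ open, literals {a=1, b=0}.
0 branches closed, 5 open.
Each open branch fixes some atoms; the unmentioned ones are free. Counting distinct full assignments: branch {a=0, e=1} (d, b, c) contributes 8 new; branch {e=0} (d, a, b, c) contributes 16 new; branch {a=1, e=0} (d, b, c) contributes 0 new; branch {a=1, c=1} (d, e, b) contributes 4 new; branch {a=1, b=0} (d, e, c) contributes 2 new. Total: 30.

30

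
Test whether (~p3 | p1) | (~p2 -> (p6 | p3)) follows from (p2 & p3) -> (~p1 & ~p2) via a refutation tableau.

Yes

Initial set: {((p2 & p3) -> (~p1 & ~p2)); ~((~p3 | p1) | (~p2 -> (p6 | p3)))}.
~((~p3 | p1) | (~p2 -> (p6 | p3))): α-rule — add ~(~p3 | p1), ~(~p2 -> (p6 | p3)).
~(~p3 | p1): α-rule — add ~~p3, ~p1.
~(~p2 -> (p6 | p3)): α-rule — add ~p2, ~(p6 | p3).
~(p6 | p3): α-rule — add ~p6, ~p3.
× closes — contains both p3 and ~p3.
All 1 branch closes.
Every branch closed, so the premises entail the conclusion.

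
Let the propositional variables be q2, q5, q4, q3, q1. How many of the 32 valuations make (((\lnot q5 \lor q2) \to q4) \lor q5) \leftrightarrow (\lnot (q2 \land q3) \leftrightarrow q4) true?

20

Initial set: {((((\lnot q5 \lor q2) \to q4) \lor q5) \leftrightarrow (\lnot (q2 \land q3) \leftrightarrow q4))}.
((((\lnot q5 \lor q2) \to q4) \lor q5) \leftrightarrow (\lnot (q2 \land q3) \leftrightarrow q4)): β-rule — branch into (((\lnot q5 \lor q2) \to q4) \lor q5), (\lnot (q2 \land q3) \leftrightarrow q4)  //  \lnot (((\lnot q5 \lor q2) \to q4) \lor q5), \lnot (\lnot (q2 \land q3) \leftrightarrow q4).
  branch 1 (add (((\lnot q5 \lor q2) \to q4) \lor q5), (\lnot (q2 \land q3) \leftrightarrow q4)):
    (((\lnot q5 \lor q2) \to q4) \lor q5): β-rule — branch into ((\lnot q5 \lor q2) \to q4)  //  q5.
      branch 1.1 (add ((\lnot q5 \lor q2) \to q4)):
        (\lnot (q2 \land q3) \leftrightarrow q4): β-rule — branch into \lnot (q2 \land q3), q4  //  \lnot \lnot (q2 \land q3), \lnot q4.
          branch 1.1.1 (add \lnot (q2 \land q3), q4):
            ((\lnot q5 \lor q2) \to q4): β-rule — branch into \lnot (\lnot q5 \lor q2)  //  q4.
              branch 1.1.1.1 (add \lnot (\lnot q5 \lor q2)):
                \lnot (\lnot q5 \lor q2): α-rule — add \lnot \lnot q5, \lnot q2.
                \lnot (q2 \land q3): β-rule — branch into \lnot q2  //  \lnot q3.
                  branch 1.1.1.1.1 (add \lnot q2):
                    ○ open, literals {q2=F, q4=T, q5=T}.
                  branch 1.1.1.1.2 (add \lnot q3):
                    ○ open, literals {q2=F, q3=F, q4=T, q5=T}.
              branch 1.1.1.2 (add q4):
                \lnot (q2 \land q3): β-rule — branch into \lnot q2  //  \lnot q3.
                  branch 1.1.1.2.1 (add \lnot q2):
                    ○ open, literals {q2=F, q4=T}.
                  branch 1.1.1.2.2 (add \lnot q3):
                    ○ open, literals {q3=F, q4=T}.
          branch 1.1.2 (add \lnot \lnot (q2 \land q3), \lnot q4):
            \lnot \lnot (q2 \land q3): α-rule — add q2, q3.
            ((\lnot q5 \lor q2) \to q4): β-rule — branch into \lnot (\lnot q5 \lor q2)  //  q4.
              branch 1.1.2.1 (add \lnot (\lnot q5 \lor q2)):
                \lnot (\lnot q5 \lor q2): α-rule — add \lnot \lnot q5, \lnot q2.
                × closes — contains both q2 and \lnot q2.
              branch 1.1.2.2 (add q4):
                × closes — contains both q4 and \lnot q4.
      branch 1.2 (add q5):
        (\lnot (q2 \land q3) \leftrightarrow q4): β-rule — branch into \lnot (q2 \land q3), q4  //  \lnot \lnot (q2 \land q3), \lnot q4.
          branch 1.2.1 (add \lnot (q2 \land q3), q4):
            \lnot (q2 \land q3): β-rule — branch into \lnot q2  //  \lnot q3.
              branch 1.2.1.1 (add \lnot q2):
                ○ open, literals {q2=F, q4=T, q5=T}.
              branch 1.2.1.2 (add \lnot q3):
                ○ open, literals {q3=F, q4=T, q5=T}.
          branch 1.2.2 (add \lnot \lnot (q2 \land q3), \lnot q4):
            \lnot \lnot (q2 \land q3): α-rule — add q2, q3.
            ○ open, literals {q2=T, q3=T, q4=F, q5=T}.
  branch 2 (add \lnot (((\lnot q5 \lor q2) \to q4) \lor q5), \lnot (\lnot (q2 \land q3) \leftrightarrow q4)):
    \lnot (((\lnot q5 \lor q2) \to q4) \lor q5): α-rule — add \lnot ((\lnot q5 \lor q2) \to q4), \lnot q5.
    \lnot ((\lnot q5 \lor q2) \to q4): α-rule — add (\lnot q5 \lor q2), \lnot q4.
    \lnot (\lnot (q2 \land q3) \leftrightarrow q4): β-rule — branch into \lnot (q2 \land q3), \lnot q4  //  \lnot \lnot (q2 \land q3), q4.
      branch 2.1 (add \lnot (q2 \land q3), \lnot q4):
        (\lnot q5 \lor q2): β-rule — branch into \lnot q5  //  q2.
          branch 2.1.1 (add \lnot q5):
            \lnot (q2 \land q3): β-rule — branch into \lnot q2  //  \lnot q3.
              branch 2.1.1.1 (add \lnot q2):
                ○ open, literals {q2=F, q4=F, q5=F}.
              branch 2.1.1.2 (add \lnot q3):
                ○ open, literals {q3=F, q4=F, q5=F}.
          branch 2.1.2 (add q2):
            \lnot (q2 \land q3): β-rule — branch into \lnot q2  //  \lnot q3.
              branch 2.1.2.1 (add \lnot q2):
                × closes — contains both q2 and \lnot q2.
              branch 2.1.2.2 (add \lnot q3):
                ○ open, literals {q2=T, q3=F, q4=F, q5=F}.
      branch 2.2 (add \lnot \lnot (q2 \land q3), q4):
        × closes — contains both q4 and \lnot q4.
4 branches closed, 10 open.
Each open branch fixes some atoms; the unmentioned ones are free. Counting distinct full assignments: branch {q2=F, q4=T, q5=T} (q3, q1) contributes 4 new; branch {q2=F, q3=F, q4=T, q5=T} (q1) contributes 0 new; branch {q2=F, q4=T} (q5, q3, q1) contributes 4 new; branch {q3=F, q4=T} (q2, q5, q1) contributes 4 new; branch {q2=F, q4=T, q5=T} (q3, q1) contributes 0 new; branch {q3=F, q4=T, q5=T} (q2, q1) contributes 0 new; branch {q2=T, q3=T, q4=F, q5=T} (q1) contributes 2 new; branch {q2=F, q4=F, q5=F} (q3, q1) contributes 4 new; branch {q3=F, q4=F, q5=F} (q2, q1) contributes 2 new; branch {q2=T, q3=F, q4=F, q5=F} (q1) contributes 0 new. Total: 20.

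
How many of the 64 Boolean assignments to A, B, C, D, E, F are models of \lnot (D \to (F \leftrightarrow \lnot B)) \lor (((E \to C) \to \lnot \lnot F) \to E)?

52

Initial set: {(\lnot (D \to (F \leftrightarrow \lnot B)) \lor (((E \to C) \to \lnot \lnot F) \to E))}.
(\lnot (D \to (F \leftrightarrow \lnot B)) \lor (((E \to C) \to \lnot \lnot F) \to E)): β-rule — branch into \lnot (D \to (F \leftrightarrow \lnot B))  //  (((E \to C) \to \lnot \lnot F) \to E).
  branch 1 (add \lnot (D \to (F \leftrightarrow \lnot B))):
    \lnot (D \to (F \leftrightarrow \lnot B)): α-rule — add D, \lnot (F \leftrightarrow \lnot B).
    \lnot (F \leftrightarrow \lnot B): β-rule — branch into F, \lnot \lnot B  //  \lnot F, \lnot B.
      branch 1.1 (add F, \lnot \lnot B):
        ○ open, literals {B=T, D=T, F=T}.
      branch 1.2 (add \lnot F, \lnot B):
        ○ open, literals {B=F, D=T, F=F}.
  branch 2 (add (((E \to C) \to \lnot \lnot F) \to E)):
    (((E \to C) \to \lnot \lnot F) \to E): β-rule — branch into \lnot ((E \to C) \to \lnot \lnot F)  //  E.
      branch 2.1 (add \lnot ((E \to C) \to \lnot \lnot F)):
        \lnot ((E \to C) \to \lnot \lnot F): α-rule — add (E \to C), \lnot \lnot \lnot F.
        \lnot \lnot \lnot F: drop double negation, giving \lnot F.
        (E \to C): β-rule — branch into \lnot E  //  C.
          branch 2.1.1 (add \lnot E):
            ○ open, literals {E=F, F=F}.
          branch 2.1.2 (add C):
            ○ open, literals {C=T, F=F}.
      branch 2.2 (add E):
        ○ open, literals {E=T}.
0 branches closed, 5 open.
Each open branch fixes some atoms; the unmentioned ones are free. Counting distinct full assignments: branch {B=T, D=T, F=T} (A, C, E) contributes 8 new; branch {B=F, D=T, F=F} (A, C, E) contributes 8 new; branch {E=F, F=F} (A, B, C, D) contributes 12 new; branch {C=T, F=F} (A, B, D, E) contributes 6 new; branch {E=T} (A, B, C, D, F) contributes 18 new. Total: 52.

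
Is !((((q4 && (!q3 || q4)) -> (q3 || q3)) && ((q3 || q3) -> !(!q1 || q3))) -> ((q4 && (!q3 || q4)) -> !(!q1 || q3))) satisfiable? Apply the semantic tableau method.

Initial set: {T !((((q4 && (!q3 || q4)) -> (q3 || q3)) && ((q3 || q3) -> !(!q1 || q3))) -> ((q4 && (!q3 || q4)) -> !(!q1 || q3)))}.
T !((((q4 && (!q3 || q4)) -> (q3 || q3)) && ((q3 || q3) -> !(!q1 || q3))) -> ((q4 && (!q3 || q4)) -> !(!q1 || q3))): α-rule — add T (((q4 && (!q3 || q4)) -> (q3 || q3)) && ((q3 || q3) -> !(!q1 || q3))), F ((q4 && (!q3 || q4)) -> !(!q1 || q3)).
T (((q4 && (!q3 || q4)) -> (q3 || q3)) && ((q3 || q3) -> !(!q1 || q3))): α-rule — add T ((q4 && (!q3 || q4)) -> (q3 || q3)), T ((q3 || q3) -> !(!q1 || q3)).
F ((q4 && (!q3 || q4)) -> !(!q1 || q3)): α-rule — add T (q4 && (!q3 || q4)), F !(!q1 || q3).
T (q4 && (!q3 || q4)): α-rule — add T q4, T (!q3 || q4).
T ((q4 && (!q3 || q4)) -> (q3 || q3)): β-rule — branch into F (q4 && (!q3 || q4))  //  T (q3 || q3).
  branch 1 (add F (q4 && (!q3 || q4))):
    T ((q3 || q3) -> !(!q1 || q3)): β-rule — branch into F (q3 || q3)  //  T !(!q1 || q3).
      branch 1.1 (add F (q3 || q3)):
        F (q3 || q3): α-rule — add F q3, F q3.
        F !(!q1 || q3): β-rule — branch into T !q1  //  T q3.
          branch 1.1.1 (add T !q1):
            T (!q3 || q4): β-rule — branch into T !q3  //  T q4.
              branch 1.1.1.1 (add T !q3):
                F (q4 && (!q3 || q4)): β-rule — branch into F q4  //  F (!q3 || q4).
                  branch 1.1.1.1.1 (add F q4):
                    × closes — contains both q4 and !q4.
                  branch 1.1.1.1.2 (add F (!q3 || q4)):
                    F (!q3 || q4): α-rule — add F !q3, F q4.
                    × closes — contains both q3 and !q3.
              branch 1.1.1.2 (add T q4):
                F (q4 && (!q3 || q4)): β-rule — branch into F q4  //  F (!q3 || q4).
                  branch 1.1.1.2.1 (add F q4):
                    × closes — contains both q4 and !q4.
                  branch 1.1.1.2.2 (add F (!q3 || q4)):
                    F (!q3 || q4): α-rule — add F !q3, F q4.
                    × closes — contains both q3 and !q3.
          branch 1.1.2 (add T q3):
            × closes — contains both q3 and !q3.
      branch 1.2 (add T !(!q1 || q3)):
        T !(!q1 || q3): α-rule — add F !q1, F q3.
        F !(!q1 || q3): β-rule — branch into T !q1  //  T q3.
          branch 1.2.1 (add T !q1):
            × closes — contains both q1 and !q1.
          branch 1.2.2 (add T q3):
            × closes — contains both q3 and !q3.
  branch 2 (add T (q3 || q3)):
    T ((q3 || q3) -> !(!q1 || q3)): β-rule — branch into F (q3 || q3)  //  T !(!q1 || q3).
      branch 2.1 (add F (q3 || q3)):
        F (q3 || q3): α-rule — add F q3, F q3.
        F !(!q1 || q3): β-rule — branch into T !q1  //  T q3.
          branch 2.1.1 (add T !q1):
            T (!q3 || q4): β-rule — branch into T !q3  //  T q4.
              branch 2.1.1.1 (add T !q3):
                T (q3 || q3): β-rule — branch into T q3  //  T q3.
                  branch 2.1.1.1.1 (add T q3):
                    × closes — contains both q3 and !q3.
                  branch 2.1.1.1.2 (add T q3):
                    × closes — contains both q3 and !q3.
              branch 2.1.1.2 (add T q4):
                T (q3 || q3): β-rule — branch into T q3  //  T q3.
                  branch 2.1.1.2.1 (add T q3):
                    × closes — contains both q3 and !q3.
                  branch 2.1.1.2.2 (add T q3):
                    × closes — contains both q3 and !q3.
          branch 2.1.2 (add T q3):
            × closes — contains both q3 and !q3.
      branch 2.2 (add T !(!q1 || q3)):
        T !(!q1 || q3): α-rule — add F !q1, F q3.
        F !(!q1 || q3): β-rule — branch into T !q1  //  T q3.
          branch 2.2.1 (add T !q1):
            × closes — contains both q1 and !q1.
          branch 2.2.2 (add T q3):
            × closes — contains both q3 and !q3.
All 14 branches close.
Every branch closed; the formula is unsatisfiable.

Unsatisfiable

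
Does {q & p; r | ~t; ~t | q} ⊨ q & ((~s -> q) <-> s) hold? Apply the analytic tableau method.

No

Initial set: {(q & p); (r | ~t); (~t | q); ~(q & ((~s -> q) <-> s))}.
(q & p): α-rule — add q, p.
(r | ~t): β-rule — branch into r  //  ~t.
  branch 1 (add r):
    (~t | q): β-rule — branch into ~t  //  q.
      branch 1.1 (add ~t):
        ~(q & ((~s -> q) <-> s)): β-rule — branch into ~q  //  ~((~s -> q) <-> s).
          branch 1.1.1 (add ~q):
            × closes — contains both q and ~q.
          branch 1.1.2 (add ~((~s -> q) <-> s)):
            ~((~s -> q) <-> s): β-rule — branch into (~s -> q), ~s  //  ~(~s -> q), s.
              branch 1.1.2.1 (add (~s -> q), ~s):
                (~s -> q): β-rule — branch into ~~s  //  q.
                  branch 1.1.2.1.1 (add ~~s):
                    × closes — contains both s and ~s.
                  branch 1.1.2.1.2 (add q):
                    ○ open, literals {p=T, q=T, r=T, s=F, t=F}.
              branch 1.1.2.2 (add ~(~s -> q), s):
                ~(~s -> q): α-rule — add ~s, ~q.
                × closes — contains both s and ~s.
      branch 1.2 (add q):
        ~(q & ((~s -> q) <-> s)): β-rule — branch into ~q  //  ~((~s -> q) <-> s).
          branch 1.2.1 (add ~q):
            × closes — contains both q and ~q.
          branch 1.2.2 (add ~((~s -> q) <-> s)):
            ~((~s -> q) <-> s): β-rule — branch into (~s -> q), ~s  //  ~(~s -> q), s.
              branch 1.2.2.1 (add (~s -> q), ~s):
                (~s -> q): β-rule — branch into ~~s  //  q.
                  branch 1.2.2.1.1 (add ~~s):
                    × closes — contains both s and ~s.
                  branch 1.2.2.1.2 (add q):
                    ○ open, literals {p=T, q=T, r=T, s=F}.
              branch 1.2.2.2 (add ~(~s -> q), s):
                ~(~s -> q): α-rule — add ~s, ~q.
                × closes — contains both s and ~s.
  branch 2 (add ~t):
    (~t | q): β-rule — branch into ~t  //  q.
      branch 2.1 (add ~t):
        ~(q & ((~s -> q) <-> s)): β-rule — branch into ~q  //  ~((~s -> q) <-> s).
          branch 2.1.1 (add ~q):
            × closes — contains both q and ~q.
          branch 2.1.2 (add ~((~s -> q) <-> s)):
            ~((~s -> q) <-> s): β-rule — branch into (~s -> q), ~s  //  ~(~s -> q), s.
              branch 2.1.2.1 (add (~s -> q), ~s):
                (~s -> q): β-rule — branch into ~~s  //  q.
                  branch 2.1.2.1.1 (add ~~s):
                    × closes — contains both s and ~s.
                  branch 2.1.2.1.2 (add q):
                    ○ open, literals {p=T, q=T, s=F, t=F}.
              branch 2.1.2.2 (add ~(~s -> q), s):
                ~(~s -> q): α-rule — add ~s, ~q.
                × closes — contains both s and ~s.
      branch 2.2 (add q):
        ~(q & ((~s -> q) <-> s)): β-rule — branch into ~q  //  ~((~s -> q) <-> s).
          branch 2.2.1 (add ~q):
            × closes — contains both q and ~q.
          branch 2.2.2 (add ~((~s -> q) <-> s)):
            ~((~s -> q) <-> s): β-rule — branch into (~s -> q), ~s  //  ~(~s -> q), s.
              branch 2.2.2.1 (add (~s -> q), ~s):
                (~s -> q): β-rule — branch into ~~s  //  q.
                  branch 2.2.2.1.1 (add ~~s):
                    × closes — contains both s and ~s.
                  branch 2.2.2.1.2 (add q):
                    ○ open, literals {p=T, q=T, s=F, t=F}.
              branch 2.2.2.2 (add ~(~s -> q), s):
                ~(~s -> q): α-rule — add ~s, ~q.
                × closes — contains both s and ~s.
12 branches closed, 4 open.
An open branch gives a countermodel: p=T, q=T, r=T, s=F, t=F (unmentioned atoms arbitrary); the premises hold there but the conclusion fails.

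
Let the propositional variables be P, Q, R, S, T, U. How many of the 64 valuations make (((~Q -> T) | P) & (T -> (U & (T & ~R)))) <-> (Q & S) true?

Initial set: {((((~Q -> T) | P) & (T -> (U & (T & ~R)))) <-> (Q & S))}.
((((~Q -> T) | P) & (T -> (U & (T & ~R)))) <-> (Q & S)): β-rule — branch into (((~Q -> T) | P) & (T -> (U & (T & ~R)))), (Q & S)  //  ~(((~Q -> T) | P) & (T -> (U & (T & ~R)))), ~(Q & S).
  branch 1 (add (((~Q -> T) | P) & (T -> (U & (T & ~R)))), (Q & S)):
    (((~Q -> T) | P) & (T -> (U & (T & ~R)))): α-rule — add ((~Q -> T) | P), (T -> (U & (T & ~R))).
    (Q & S): α-rule — add Q, S.
    ((~Q -> T) | P): β-rule — branch into (~Q -> T)  //  P.
      branch 1.1 (add (~Q -> T)):
        (T -> (U & (T & ~R))): β-rule — branch into ~T  //  (U & (T & ~R)).
          branch 1.1.1 (add ~T):
            (~Q -> T): β-rule — branch into ~~Q  //  T.
              branch 1.1.1.1 (add ~~Q):
                ○ open, literals {Q=T, S=T, T=F}.
              branch 1.1.1.2 (add T):
                × closes — contains both T and ~T.
          branch 1.1.2 (add (U & (T & ~R))):
            (U & (T & ~R)): α-rule — add U, (T & ~R).
            (T & ~R): α-rule — add T, ~R.
            (~Q -> T): β-rule — branch into ~~Q  //  T.
              branch 1.1.2.1 (add ~~Q):
                ○ open, literals {Q=T, R=F, S=T, T=T, U=T}.
              branch 1.1.2.2 (add T):
                ○ open, literals {Q=T, R=F, S=T, T=T, U=T}.
      branch 1.2 (add P):
        (T -> (U & (T & ~R))): β-rule — branch into ~T  //  (U & (T & ~R)).
          branch 1.2.1 (add ~T):
            ○ open, literals {P=T, Q=T, S=T, T=F}.
          branch 1.2.2 (add (U & (T & ~R))):
            (U & (T & ~R)): α-rule — add U, (T & ~R).
            (T & ~R): α-rule — add T, ~R.
            ○ open, literals {P=T, Q=T, R=F, S=T, T=T, U=T}.
  branch 2 (add ~(((~Q -> T) | P) & (T -> (U & (T & ~R)))), ~(Q & S)):
    ~(((~Q -> T) | P) & (T -> (U & (T & ~R)))): β-rule — branch into ~((~Q -> T) | P)  //  ~(T -> (U & (T & ~R))).
      branch 2.1 (add ~((~Q -> T) | P)):
        ~((~Q -> T) | P): α-rule — add ~(~Q -> T), ~P.
        ~(~Q -> T): α-rule — add ~Q, ~T.
        ~(Q & S): β-rule — branch into ~Q  //  ~S.
          branch 2.1.1 (add ~Q):
            ○ open, literals {P=F, Q=F, T=F}.
          branch 2.1.2 (add ~S):
            ○ open, literals {P=F, Q=F, S=F, T=F}.
      branch 2.2 (add ~(T -> (U & (T & ~R)))):
        ~(T -> (U & (T & ~R))): α-rule — add T, ~(U & (T & ~R)).
        ~(Q & S): β-rule — branch into ~Q  //  ~S.
          branch 2.2.1 (add ~Q):
            ~(U & (T & ~R)): β-rule — branch into ~U  //  ~(T & ~R).
              branch 2.2.1.1 (add ~U):
                ○ open, literals {Q=F, T=T, U=F}.
              branch 2.2.1.2 (add ~(T & ~R)):
                ~(T & ~R): β-rule — branch into ~T  //  ~~R.
                  branch 2.2.1.2.1 (add ~T):
                    × closes — contains both T and ~T.
                  branch 2.2.1.2.2 (add ~~R):
                    ○ open, literals {Q=F, R=T, T=T}.
          branch 2.2.2 (add ~S):
            ~(U & (T & ~R)): β-rule — branch into ~U  //  ~(T & ~R).
              branch 2.2.2.1 (add ~U):
                ○ open, literals {S=F, T=T, U=F}.
              branch 2.2.2.2 (add ~(T & ~R)):
                ~(T & ~R): β-rule — branch into ~T  //  ~~R.
                  branch 2.2.2.2.1 (add ~T):
                    × closes — contains both T and ~T.
                  branch 2.2.2.2.2 (add ~~R):
                    ○ open, literals {R=T, S=F, T=T}.
3 branches closed, 11 open.
Each open branch fixes some atoms; the unmentioned ones are free. Counting distinct full assignments: branch {Q=T, S=T, T=F} (P, R, U) contributes 8 new; branch {Q=T, R=F, S=T, T=T, U=T} (P) contributes 2 new; branch {Q=T, R=F, S=T, T=T, U=T} (P) contributes 0 new; branch {P=T, Q=T, S=T, T=F} (R, U) contributes 0 new; branch {P=T, Q=T, R=F, S=T, T=T, U=T} (none free) contributes 0 new; branch {P=F, Q=F, T=F} (R, S, U) contributes 8 new; branch {P=F, Q=F, S=F, T=F} (R, U) contributes 0 new; branch {Q=F, T=T, U=F} (P, R, S) contributes 8 new; branch {Q=F, R=T, T=T} (P, S, U) contributes 4 new; branch {S=F, T=T, U=F} (P, Q, R) contributes 4 new; branch {R=T, S=F, T=T} (P, Q, U) contributes 2 new. Total: 36.

36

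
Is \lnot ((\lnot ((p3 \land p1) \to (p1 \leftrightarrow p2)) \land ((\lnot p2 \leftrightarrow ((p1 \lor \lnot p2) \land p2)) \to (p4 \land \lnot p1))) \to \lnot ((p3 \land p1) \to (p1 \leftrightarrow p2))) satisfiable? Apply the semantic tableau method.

Unsatisfiable

Initial set: {T \lnot ((\lnot ((p3 \land p1) \to (p1 \leftrightarrow p2)) \land ((\lnot p2 \leftrightarrow ((p1 \lor \lnot p2) \land p2)) \to (p4 \land \lnot p1))) \to \lnot ((p3 \land p1) \to (p1 \leftrightarrow p2)))}.
T \lnot ((\lnot ((p3 \land p1) \to (p1 \leftrightarrow p2)) \land ((\lnot p2 \leftrightarrow ((p1 \lor \lnot p2) \land p2)) \to (p4 \land \lnot p1))) \to \lnot ((p3 \land p1) \to (p1 \leftrightarrow p2))): α-rule — add T (\lnot ((p3 \land p1) \to (p1 \leftrightarrow p2)) \land ((\lnot p2 \leftrightarrow ((p1 \lor \lnot p2) \land p2)) \to (p4 \land \lnot p1))), F \lnot ((p3 \land p1) \to (p1 \leftrightarrow p2)).
T (\lnot ((p3 \land p1) \to (p1 \leftrightarrow p2)) \land ((\lnot p2 \leftrightarrow ((p1 \lor \lnot p2) \land p2)) \to (p4 \land \lnot p1))): α-rule — add T \lnot ((p3 \land p1) \to (p1 \leftrightarrow p2)), T ((\lnot p2 \leftrightarrow ((p1 \lor \lnot p2) \land p2)) \to (p4 \land \lnot p1)).
T \lnot ((p3 \land p1) \to (p1 \leftrightarrow p2)): α-rule — add T (p3 \land p1), F (p1 \leftrightarrow p2).
T (p3 \land p1): α-rule — add T p3, T p1.
F \lnot ((p3 \land p1) \to (p1 \leftrightarrow p2)): β-rule — branch into F (p3 \land p1)  //  T (p1 \leftrightarrow p2).
  branch 1 (add F (p3 \land p1)):
    T ((\lnot p2 \leftrightarrow ((p1 \lor \lnot p2) \land p2)) \to (p4 \land \lnot p1)): β-rule — branch into F (\lnot p2 \leftrightarrow ((p1 \lor \lnot p2) \land p2))  //  T (p4 \land \lnot p1).
      branch 1.1 (add F (\lnot p2 \leftrightarrow ((p1 \lor \lnot p2) \land p2))):
        F (p1 \leftrightarrow p2): β-rule — branch into T p1, F p2  //  F p1, T p2.
          branch 1.1.1 (add T p1, F p2):
            F (p3 \land p1): β-rule — branch into F p3  //  F p1.
              branch 1.1.1.1 (add F p3):
                × closes — contains both p3 and \lnot p3.
              branch 1.1.1.2 (add F p1):
                × closes — contains both p1 and \lnot p1.
          branch 1.1.2 (add F p1, T p2):
            × closes — contains both p1 and \lnot p1.
      branch 1.2 (add T (p4 \land \lnot p1)):
        T (p4 \land \lnot p1): α-rule — add T p4, T \lnot p1.
        × closes — contains both p1 and \lnot p1.
  branch 2 (add T (p1 \leftrightarrow p2)):
    T ((\lnot p2 \leftrightarrow ((p1 \lor \lnot p2) \land p2)) \to (p4 \land \lnot p1)): β-rule — branch into F (\lnot p2 \leftrightarrow ((p1 \lor \lnot p2) \land p2))  //  T (p4 \land \lnot p1).
      branch 2.1 (add F (\lnot p2 \leftrightarrow ((p1 \lor \lnot p2) \land p2))):
        F (p1 \leftrightarrow p2): β-rule — branch into T p1, F p2  //  F p1, T p2.
          branch 2.1.1 (add T p1, F p2):
            T (p1 \leftrightarrow p2): β-rule — branch into T p1, T p2  //  F p1, F p2.
              branch 2.1.1.1 (add T p1, T p2):
                × closes — contains both p2 and \lnot p2.
              branch 2.1.1.2 (add F p1, F p2):
                × closes — contains both p1 and \lnot p1.
          branch 2.1.2 (add F p1, T p2):
            × closes — contains both p1 and \lnot p1.
      branch 2.2 (add T (p4 \land \lnot p1)):
        T (p4 \land \lnot p1): α-rule — add T p4, T \lnot p1.
        × closes — contains both p1 and \lnot p1.
All 8 branches close.
Every branch closed; the formula is unsatisfiable.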